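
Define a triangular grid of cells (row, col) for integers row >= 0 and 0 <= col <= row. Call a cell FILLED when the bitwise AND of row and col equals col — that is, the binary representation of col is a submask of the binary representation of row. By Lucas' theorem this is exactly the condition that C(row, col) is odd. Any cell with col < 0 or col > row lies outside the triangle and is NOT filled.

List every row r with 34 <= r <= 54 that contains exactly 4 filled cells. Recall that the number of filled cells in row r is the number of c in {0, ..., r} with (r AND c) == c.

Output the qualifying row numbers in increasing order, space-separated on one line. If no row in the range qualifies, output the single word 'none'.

Row r has 2^popcount(r) filled cells, so we need popcount(r) = log2(4) = 2.
Scan r = 34..54 and keep those with exactly 2 one-bits:
r=34=100010 popcount=2 -> KEEP
r=35=100011 popcount=3 -> skip
r=36=100100 popcount=2 -> KEEP
r=37=100101 popcount=3 -> skip
r=38=100110 popcount=3 -> skip
r=39=100111 popcount=4 -> skip
r=40=101000 popcount=2 -> KEEP
r=41=101001 popcount=3 -> skip
r=42=101010 popcount=3 -> skip
r=43=101011 popcount=4 -> skip
r=44=101100 popcount=3 -> skip
r=45=101101 popcount=4 -> skip
r=46=101110 popcount=4 -> skip
r=47=101111 popcount=5 -> skip
r=48=110000 popcount=2 -> KEEP
r=49=110001 popcount=3 -> skip
r=50=110010 popcount=3 -> skip
r=51=110011 popcount=4 -> skip
r=52=110100 popcount=3 -> skip
r=53=110101 popcount=4 -> skip
r=54=110110 popcount=4 -> skip
Kept rows: 34 36 40 48

Answer: 34 36 40 48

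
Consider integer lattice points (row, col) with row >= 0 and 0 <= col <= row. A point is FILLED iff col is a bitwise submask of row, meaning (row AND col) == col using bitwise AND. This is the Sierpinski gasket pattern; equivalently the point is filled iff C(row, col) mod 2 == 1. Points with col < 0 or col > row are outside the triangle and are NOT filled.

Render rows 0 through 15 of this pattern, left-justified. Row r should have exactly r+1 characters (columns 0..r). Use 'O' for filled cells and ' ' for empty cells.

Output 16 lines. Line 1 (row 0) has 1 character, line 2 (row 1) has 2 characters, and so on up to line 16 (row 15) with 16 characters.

Answer: O
OO
O O
OOOO
O   O
OO  OO
O O O O
OOOOOOOO
O       O
OO      OO
O O     O O
OOOO    OOOO
O   O   O   O
OO  OO  OO  OO
O O O O O O O O
OOOOOOOOOOOOOOOO

Derivation:
r0=0: O
r1=1: OO
r2=10: O O
r3=11: OOOO
r4=100: O   O
r5=101: OO  OO
r6=110: O O O O
r7=111: OOOOOOOO
r8=1000: O       O
r9=1001: OO      OO
r10=1010: O O     O O
r11=1011: OOOO    OOOO
r12=1100: O   O   O   O
r13=1101: OO  OO  OO  OO
r14=1110: O O O O O O O O
r15=1111: OOOOOOOOOOOOOOOO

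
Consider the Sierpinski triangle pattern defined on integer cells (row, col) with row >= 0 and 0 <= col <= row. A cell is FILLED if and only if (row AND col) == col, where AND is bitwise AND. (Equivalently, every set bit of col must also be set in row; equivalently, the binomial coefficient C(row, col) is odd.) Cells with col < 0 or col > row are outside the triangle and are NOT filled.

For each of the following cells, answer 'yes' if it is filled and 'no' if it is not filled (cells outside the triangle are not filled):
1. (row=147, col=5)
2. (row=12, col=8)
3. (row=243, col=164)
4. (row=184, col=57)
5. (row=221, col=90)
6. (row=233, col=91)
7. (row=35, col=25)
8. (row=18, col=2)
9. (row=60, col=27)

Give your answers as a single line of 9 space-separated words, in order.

(147,5): row=0b10010011, col=0b101, row AND col = 0b1 = 1; 1 != 5 -> empty
(12,8): row=0b1100, col=0b1000, row AND col = 0b1000 = 8; 8 == 8 -> filled
(243,164): row=0b11110011, col=0b10100100, row AND col = 0b10100000 = 160; 160 != 164 -> empty
(184,57): row=0b10111000, col=0b111001, row AND col = 0b111000 = 56; 56 != 57 -> empty
(221,90): row=0b11011101, col=0b1011010, row AND col = 0b1011000 = 88; 88 != 90 -> empty
(233,91): row=0b11101001, col=0b1011011, row AND col = 0b1001001 = 73; 73 != 91 -> empty
(35,25): row=0b100011, col=0b11001, row AND col = 0b1 = 1; 1 != 25 -> empty
(18,2): row=0b10010, col=0b10, row AND col = 0b10 = 2; 2 == 2 -> filled
(60,27): row=0b111100, col=0b11011, row AND col = 0b11000 = 24; 24 != 27 -> empty

Answer: no yes no no no no no yes no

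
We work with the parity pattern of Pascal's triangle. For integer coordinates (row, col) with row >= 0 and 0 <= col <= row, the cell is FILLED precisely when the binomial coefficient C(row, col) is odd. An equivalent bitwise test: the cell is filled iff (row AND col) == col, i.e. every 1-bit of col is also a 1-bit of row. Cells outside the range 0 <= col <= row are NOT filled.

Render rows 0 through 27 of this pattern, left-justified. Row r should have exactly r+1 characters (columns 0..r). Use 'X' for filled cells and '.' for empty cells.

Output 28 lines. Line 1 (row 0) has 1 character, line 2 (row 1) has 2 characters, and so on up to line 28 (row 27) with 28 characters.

r0=0: X
r1=1: XX
r2=10: X.X
r3=11: XXXX
r4=100: X...X
r5=101: XX..XX
r6=110: X.X.X.X
r7=111: XXXXXXXX
r8=1000: X.......X
r9=1001: XX......XX
r10=1010: X.X.....X.X
r11=1011: XXXX....XXXX
r12=1100: X...X...X...X
r13=1101: XX..XX..XX..XX
r14=1110: X.X.X.X.X.X.X.X
r15=1111: XXXXXXXXXXXXXXXX
r16=10000: X...............X
r17=10001: XX..............XX
r18=10010: X.X.............X.X
r19=10011: XXXX............XXXX
r20=10100: X...X...........X...X
r21=10101: XX..XX..........XX..XX
r22=10110: X.X.X.X.........X.X.X.X
r23=10111: XXXXXXXX........XXXXXXXX
r24=11000: X.......X.......X.......X
r25=11001: XX......XX......XX......XX
r26=11010: X.X.....X.X.....X.X.....X.X
r27=11011: XXXX....XXXX....XXXX....XXXX

Answer: X
XX
X.X
XXXX
X...X
XX..XX
X.X.X.X
XXXXXXXX
X.......X
XX......XX
X.X.....X.X
XXXX....XXXX
X...X...X...X
XX..XX..XX..XX
X.X.X.X.X.X.X.X
XXXXXXXXXXXXXXXX
X...............X
XX..............XX
X.X.............X.X
XXXX............XXXX
X...X...........X...X
XX..XX..........XX..XX
X.X.X.X.........X.X.X.X
XXXXXXXX........XXXXXXXX
X.......X.......X.......X
XX......XX......XX......XX
X.X.....X.X.....X.X.....X.X
XXXX....XXXX....XXXX....XXXX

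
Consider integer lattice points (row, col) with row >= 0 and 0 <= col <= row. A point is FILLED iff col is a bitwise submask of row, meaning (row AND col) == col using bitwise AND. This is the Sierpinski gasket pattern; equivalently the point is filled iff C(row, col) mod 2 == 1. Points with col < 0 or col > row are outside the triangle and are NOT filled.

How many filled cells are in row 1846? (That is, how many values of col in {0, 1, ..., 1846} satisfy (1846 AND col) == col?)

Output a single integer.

Answer: 128

Derivation:
1846 in binary = 11100110110
popcount(1846) = number of 1-bits in 11100110110 = 7
A col c satisfies (1846 AND c) == c iff every set bit of c is also set in 1846; each of the 7 set bits of 1846 can independently be on or off in c.
count = 2^7 = 128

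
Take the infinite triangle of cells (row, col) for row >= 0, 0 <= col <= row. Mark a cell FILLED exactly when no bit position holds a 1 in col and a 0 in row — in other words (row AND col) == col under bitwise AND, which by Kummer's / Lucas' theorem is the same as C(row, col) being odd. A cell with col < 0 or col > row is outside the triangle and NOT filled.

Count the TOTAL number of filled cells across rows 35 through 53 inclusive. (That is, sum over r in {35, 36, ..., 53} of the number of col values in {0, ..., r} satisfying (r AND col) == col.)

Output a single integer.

r35=100011 pc3: +8 =8
r36=100100 pc2: +4 =12
r37=100101 pc3: +8 =20
r38=100110 pc3: +8 =28
r39=100111 pc4: +16 =44
r40=101000 pc2: +4 =48
r41=101001 pc3: +8 =56
r42=101010 pc3: +8 =64
r43=101011 pc4: +16 =80
r44=101100 pc3: +8 =88
r45=101101 pc4: +16 =104
r46=101110 pc4: +16 =120
r47=101111 pc5: +32 =152
r48=110000 pc2: +4 =156
r49=110001 pc3: +8 =164
r50=110010 pc3: +8 =172
r51=110011 pc4: +16 =188
r52=110100 pc3: +8 =196
r53=110101 pc4: +16 =212

Answer: 212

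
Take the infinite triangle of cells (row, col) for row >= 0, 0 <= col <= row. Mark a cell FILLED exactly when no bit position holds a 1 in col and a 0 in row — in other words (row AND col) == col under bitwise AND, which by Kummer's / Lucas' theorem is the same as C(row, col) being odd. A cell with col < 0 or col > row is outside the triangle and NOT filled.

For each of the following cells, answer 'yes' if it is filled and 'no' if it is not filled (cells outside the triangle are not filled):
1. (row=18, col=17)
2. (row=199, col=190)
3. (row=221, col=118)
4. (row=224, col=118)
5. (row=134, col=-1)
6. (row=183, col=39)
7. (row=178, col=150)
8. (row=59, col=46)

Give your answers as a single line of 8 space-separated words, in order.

Answer: no no no no no yes no no

Derivation:
(18,17): row=0b10010, col=0b10001, row AND col = 0b10000 = 16; 16 != 17 -> empty
(199,190): row=0b11000111, col=0b10111110, row AND col = 0b10000110 = 134; 134 != 190 -> empty
(221,118): row=0b11011101, col=0b1110110, row AND col = 0b1010100 = 84; 84 != 118 -> empty
(224,118): row=0b11100000, col=0b1110110, row AND col = 0b1100000 = 96; 96 != 118 -> empty
(134,-1): col outside [0, 134] -> not filled
(183,39): row=0b10110111, col=0b100111, row AND col = 0b100111 = 39; 39 == 39 -> filled
(178,150): row=0b10110010, col=0b10010110, row AND col = 0b10010010 = 146; 146 != 150 -> empty
(59,46): row=0b111011, col=0b101110, row AND col = 0b101010 = 42; 42 != 46 -> empty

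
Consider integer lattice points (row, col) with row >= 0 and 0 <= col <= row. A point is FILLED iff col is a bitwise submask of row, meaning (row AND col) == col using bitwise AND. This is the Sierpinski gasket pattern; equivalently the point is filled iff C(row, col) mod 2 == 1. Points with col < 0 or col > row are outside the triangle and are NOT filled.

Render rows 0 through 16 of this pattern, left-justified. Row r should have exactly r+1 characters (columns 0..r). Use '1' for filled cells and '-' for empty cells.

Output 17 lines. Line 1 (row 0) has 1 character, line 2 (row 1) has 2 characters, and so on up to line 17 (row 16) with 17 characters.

Answer: 1
11
1-1
1111
1---1
11--11
1-1-1-1
11111111
1-------1
11------11
1-1-----1-1
1111----1111
1---1---1---1
11--11--11--11
1-1-1-1-1-1-1-1
1111111111111111
1---------------1

Derivation:
r0=0: 1
r1=1: 11
r2=10: 1-1
r3=11: 1111
r4=100: 1---1
r5=101: 11--11
r6=110: 1-1-1-1
r7=111: 11111111
r8=1000: 1-------1
r9=1001: 11------11
r10=1010: 1-1-----1-1
r11=1011: 1111----1111
r12=1100: 1---1---1---1
r13=1101: 11--11--11--11
r14=1110: 1-1-1-1-1-1-1-1
r15=1111: 1111111111111111
r16=10000: 1---------------1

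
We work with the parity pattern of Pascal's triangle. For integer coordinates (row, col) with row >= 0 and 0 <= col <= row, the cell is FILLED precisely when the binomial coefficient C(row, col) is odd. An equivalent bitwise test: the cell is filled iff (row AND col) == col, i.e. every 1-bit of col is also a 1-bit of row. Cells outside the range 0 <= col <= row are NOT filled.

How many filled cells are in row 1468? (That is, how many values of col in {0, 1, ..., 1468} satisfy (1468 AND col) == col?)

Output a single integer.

1468 in binary = 10110111100
popcount(1468) = number of 1-bits in 10110111100 = 7
A col c satisfies (1468 AND c) == c iff every set bit of c is also set in 1468; each of the 7 set bits of 1468 can independently be on or off in c.
count = 2^7 = 128

Answer: 128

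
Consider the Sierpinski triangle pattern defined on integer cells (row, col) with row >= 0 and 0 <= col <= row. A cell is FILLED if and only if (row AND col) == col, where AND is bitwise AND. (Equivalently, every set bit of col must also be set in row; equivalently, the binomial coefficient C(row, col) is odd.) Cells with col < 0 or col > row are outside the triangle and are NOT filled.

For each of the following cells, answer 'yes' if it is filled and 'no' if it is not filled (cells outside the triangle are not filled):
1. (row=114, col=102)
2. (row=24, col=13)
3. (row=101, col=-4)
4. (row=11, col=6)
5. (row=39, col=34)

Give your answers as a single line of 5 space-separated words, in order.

Answer: no no no no yes

Derivation:
(114,102): row=0b1110010, col=0b1100110, row AND col = 0b1100010 = 98; 98 != 102 -> empty
(24,13): row=0b11000, col=0b1101, row AND col = 0b1000 = 8; 8 != 13 -> empty
(101,-4): col outside [0, 101] -> not filled
(11,6): row=0b1011, col=0b110, row AND col = 0b10 = 2; 2 != 6 -> empty
(39,34): row=0b100111, col=0b100010, row AND col = 0b100010 = 34; 34 == 34 -> filled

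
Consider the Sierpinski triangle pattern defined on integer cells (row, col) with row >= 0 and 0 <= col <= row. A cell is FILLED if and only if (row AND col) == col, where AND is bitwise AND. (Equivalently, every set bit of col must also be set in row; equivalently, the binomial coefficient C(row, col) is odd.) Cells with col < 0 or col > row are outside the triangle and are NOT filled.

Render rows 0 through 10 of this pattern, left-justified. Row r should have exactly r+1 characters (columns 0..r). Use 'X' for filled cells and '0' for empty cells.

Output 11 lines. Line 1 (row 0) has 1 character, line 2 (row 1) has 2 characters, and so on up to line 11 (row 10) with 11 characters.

r0=0: X
r1=1: XX
r2=10: X0X
r3=11: XXXX
r4=100: X000X
r5=101: XX00XX
r6=110: X0X0X0X
r7=111: XXXXXXXX
r8=1000: X0000000X
r9=1001: XX000000XX
r10=1010: X0X00000X0X

Answer: X
XX
X0X
XXXX
X000X
XX00XX
X0X0X0X
XXXXXXXX
X0000000X
XX000000XX
X0X00000X0X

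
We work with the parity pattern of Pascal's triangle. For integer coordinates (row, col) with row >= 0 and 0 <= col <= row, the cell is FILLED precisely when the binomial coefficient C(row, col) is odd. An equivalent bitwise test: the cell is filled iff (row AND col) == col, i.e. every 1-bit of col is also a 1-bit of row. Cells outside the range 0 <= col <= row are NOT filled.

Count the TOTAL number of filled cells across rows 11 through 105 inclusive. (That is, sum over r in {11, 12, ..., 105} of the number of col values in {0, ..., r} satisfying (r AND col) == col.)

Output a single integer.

Answer: 1310

Derivation:
r11=1011 pc3: +8 =8
r12=1100 pc2: +4 =12
r13=1101 pc3: +8 =20
r14=1110 pc3: +8 =28
r15=1111 pc4: +16 =44
r16=10000 pc1: +2 =46
r17=10001 pc2: +4 =50
r18=10010 pc2: +4 =54
r19=10011 pc3: +8 =62
r20=10100 pc2: +4 =66
r21=10101 pc3: +8 =74
r22=10110 pc3: +8 =82
r23=10111 pc4: +16 =98
r24=11000 pc2: +4 =102
r25=11001 pc3: +8 =110
r26=11010 pc3: +8 =118
r27=11011 pc4: +16 =134
r28=11100 pc3: +8 =142
r29=11101 pc4: +16 =158
r30=11110 pc4: +16 =174
r31=11111 pc5: +32 =206
r32=100000 pc1: +2 =208
r33=100001 pc2: +4 =212
r34=100010 pc2: +4 =216
r35=100011 pc3: +8 =224
r36=100100 pc2: +4 =228
r37=100101 pc3: +8 =236
r38=100110 pc3: +8 =244
r39=100111 pc4: +16 =260
r40=101000 pc2: +4 =264
r41=101001 pc3: +8 =272
r42=101010 pc3: +8 =280
r43=101011 pc4: +16 =296
r44=101100 pc3: +8 =304
r45=101101 pc4: +16 =320
r46=101110 pc4: +16 =336
r47=101111 pc5: +32 =368
r48=110000 pc2: +4 =372
r49=110001 pc3: +8 =380
r50=110010 pc3: +8 =388
r51=110011 pc4: +16 =404
r52=110100 pc3: +8 =412
r53=110101 pc4: +16 =428
r54=110110 pc4: +16 =444
r55=110111 pc5: +32 =476
r56=111000 pc3: +8 =484
r57=111001 pc4: +16 =500
r58=111010 pc4: +16 =516
r59=111011 pc5: +32 =548
r60=111100 pc4: +16 =564
r61=111101 pc5: +32 =596
r62=111110 pc5: +32 =628
r63=111111 pc6: +64 =692
r64=1000000 pc1: +2 =694
r65=1000001 pc2: +4 =698
r66=1000010 pc2: +4 =702
r67=1000011 pc3: +8 =710
r68=1000100 pc2: +4 =714
r69=1000101 pc3: +8 =722
r70=1000110 pc3: +8 =730
r71=1000111 pc4: +16 =746
r72=1001000 pc2: +4 =750
r73=1001001 pc3: +8 =758
r74=1001010 pc3: +8 =766
r75=1001011 pc4: +16 =782
r76=1001100 pc3: +8 =790
r77=1001101 pc4: +16 =806
r78=1001110 pc4: +16 =822
r79=1001111 pc5: +32 =854
r80=1010000 pc2: +4 =858
r81=1010001 pc3: +8 =866
r82=1010010 pc3: +8 =874
r83=1010011 pc4: +16 =890
r84=1010100 pc3: +8 =898
r85=1010101 pc4: +16 =914
r86=1010110 pc4: +16 =930
r87=1010111 pc5: +32 =962
r88=1011000 pc3: +8 =970
r89=1011001 pc4: +16 =986
r90=1011010 pc4: +16 =1002
r91=1011011 pc5: +32 =1034
r92=1011100 pc4: +16 =1050
r93=1011101 pc5: +32 =1082
r94=1011110 pc5: +32 =1114
r95=1011111 pc6: +64 =1178
r96=1100000 pc2: +4 =1182
r97=1100001 pc3: +8 =1190
r98=1100010 pc3: +8 =1198
r99=1100011 pc4: +16 =1214
r100=1100100 pc3: +8 =1222
r101=1100101 pc4: +16 =1238
r102=1100110 pc4: +16 =1254
r103=1100111 pc5: +32 =1286
r104=1101000 pc3: +8 =1294
r105=1101001 pc4: +16 =1310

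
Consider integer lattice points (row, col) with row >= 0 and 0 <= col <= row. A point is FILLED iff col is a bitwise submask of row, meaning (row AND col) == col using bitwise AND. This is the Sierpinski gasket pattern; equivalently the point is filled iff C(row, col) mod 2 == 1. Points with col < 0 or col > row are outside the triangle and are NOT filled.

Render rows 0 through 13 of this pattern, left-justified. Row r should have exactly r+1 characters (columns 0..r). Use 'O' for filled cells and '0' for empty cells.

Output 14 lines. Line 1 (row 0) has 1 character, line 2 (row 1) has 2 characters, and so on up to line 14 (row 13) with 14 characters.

Answer: O
OO
O0O
OOOO
O000O
OO00OO
O0O0O0O
OOOOOOOO
O0000000O
OO000000OO
O0O00000O0O
OOOO0000OOOO
O000O000O000O
OO00OO00OO00OO

Derivation:
r0=0: O
r1=1: OO
r2=10: O0O
r3=11: OOOO
r4=100: O000O
r5=101: OO00OO
r6=110: O0O0O0O
r7=111: OOOOOOOO
r8=1000: O0000000O
r9=1001: OO000000OO
r10=1010: O0O00000O0O
r11=1011: OOOO0000OOOO
r12=1100: O000O000O000O
r13=1101: OO00OO00OO00OO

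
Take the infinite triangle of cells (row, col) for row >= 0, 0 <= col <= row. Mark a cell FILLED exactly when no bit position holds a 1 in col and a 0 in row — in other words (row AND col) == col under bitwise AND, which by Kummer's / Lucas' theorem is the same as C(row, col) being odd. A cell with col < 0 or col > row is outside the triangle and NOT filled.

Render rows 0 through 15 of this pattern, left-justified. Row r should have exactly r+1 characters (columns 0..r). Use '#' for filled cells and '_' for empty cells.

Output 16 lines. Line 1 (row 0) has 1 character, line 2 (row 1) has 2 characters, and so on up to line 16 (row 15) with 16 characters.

Answer: #
##
#_#
####
#___#
##__##
#_#_#_#
########
#_______#
##______##
#_#_____#_#
####____####
#___#___#___#
##__##__##__##
#_#_#_#_#_#_#_#
################

Derivation:
r0=0: #
r1=1: ##
r2=10: #_#
r3=11: ####
r4=100: #___#
r5=101: ##__##
r6=110: #_#_#_#
r7=111: ########
r8=1000: #_______#
r9=1001: ##______##
r10=1010: #_#_____#_#
r11=1011: ####____####
r12=1100: #___#___#___#
r13=1101: ##__##__##__##
r14=1110: #_#_#_#_#_#_#_#
r15=1111: ################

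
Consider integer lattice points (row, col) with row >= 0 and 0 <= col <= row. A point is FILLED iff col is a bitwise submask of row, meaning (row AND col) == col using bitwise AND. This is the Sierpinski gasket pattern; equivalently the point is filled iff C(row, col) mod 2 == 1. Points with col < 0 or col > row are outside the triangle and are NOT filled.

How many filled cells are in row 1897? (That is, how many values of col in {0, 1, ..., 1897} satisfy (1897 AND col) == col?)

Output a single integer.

Answer: 128

Derivation:
1897 in binary = 11101101001
popcount(1897) = number of 1-bits in 11101101001 = 7
A col c satisfies (1897 AND c) == c iff every set bit of c is also set in 1897; each of the 7 set bits of 1897 can independently be on or off in c.
count = 2^7 = 128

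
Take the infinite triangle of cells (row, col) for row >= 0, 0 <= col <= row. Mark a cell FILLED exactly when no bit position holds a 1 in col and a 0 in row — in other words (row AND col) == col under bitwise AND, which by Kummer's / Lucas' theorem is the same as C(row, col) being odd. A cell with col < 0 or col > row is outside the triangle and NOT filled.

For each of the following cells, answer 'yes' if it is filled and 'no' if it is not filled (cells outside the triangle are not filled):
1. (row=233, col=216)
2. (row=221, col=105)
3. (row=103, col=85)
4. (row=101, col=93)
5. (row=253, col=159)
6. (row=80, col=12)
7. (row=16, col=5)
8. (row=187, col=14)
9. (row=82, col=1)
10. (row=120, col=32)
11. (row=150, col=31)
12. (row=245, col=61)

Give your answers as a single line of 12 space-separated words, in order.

(233,216): row=0b11101001, col=0b11011000, row AND col = 0b11001000 = 200; 200 != 216 -> empty
(221,105): row=0b11011101, col=0b1101001, row AND col = 0b1001001 = 73; 73 != 105 -> empty
(103,85): row=0b1100111, col=0b1010101, row AND col = 0b1000101 = 69; 69 != 85 -> empty
(101,93): row=0b1100101, col=0b1011101, row AND col = 0b1000101 = 69; 69 != 93 -> empty
(253,159): row=0b11111101, col=0b10011111, row AND col = 0b10011101 = 157; 157 != 159 -> empty
(80,12): row=0b1010000, col=0b1100, row AND col = 0b0 = 0; 0 != 12 -> empty
(16,5): row=0b10000, col=0b101, row AND col = 0b0 = 0; 0 != 5 -> empty
(187,14): row=0b10111011, col=0b1110, row AND col = 0b1010 = 10; 10 != 14 -> empty
(82,1): row=0b1010010, col=0b1, row AND col = 0b0 = 0; 0 != 1 -> empty
(120,32): row=0b1111000, col=0b100000, row AND col = 0b100000 = 32; 32 == 32 -> filled
(150,31): row=0b10010110, col=0b11111, row AND col = 0b10110 = 22; 22 != 31 -> empty
(245,61): row=0b11110101, col=0b111101, row AND col = 0b110101 = 53; 53 != 61 -> empty

Answer: no no no no no no no no no yes no no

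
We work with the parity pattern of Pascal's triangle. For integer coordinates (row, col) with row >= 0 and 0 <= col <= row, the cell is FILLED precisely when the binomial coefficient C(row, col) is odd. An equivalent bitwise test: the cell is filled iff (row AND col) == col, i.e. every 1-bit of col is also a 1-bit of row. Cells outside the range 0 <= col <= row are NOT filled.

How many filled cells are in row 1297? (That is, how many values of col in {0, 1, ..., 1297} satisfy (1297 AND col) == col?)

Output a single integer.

1297 in binary = 10100010001
popcount(1297) = number of 1-bits in 10100010001 = 4
A col c satisfies (1297 AND c) == c iff every set bit of c is also set in 1297; each of the 4 set bits of 1297 can independently be on or off in c.
count = 2^4 = 16

Answer: 16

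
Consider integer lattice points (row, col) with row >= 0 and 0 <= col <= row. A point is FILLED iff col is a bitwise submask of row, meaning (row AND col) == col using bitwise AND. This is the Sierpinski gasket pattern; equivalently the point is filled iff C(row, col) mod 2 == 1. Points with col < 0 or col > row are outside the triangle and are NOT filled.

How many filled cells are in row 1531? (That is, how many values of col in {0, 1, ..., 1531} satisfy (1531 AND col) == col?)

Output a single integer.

1531 in binary = 10111111011
popcount(1531) = number of 1-bits in 10111111011 = 9
A col c satisfies (1531 AND c) == c iff every set bit of c is also set in 1531; each of the 9 set bits of 1531 can independently be on or off in c.
count = 2^9 = 512

Answer: 512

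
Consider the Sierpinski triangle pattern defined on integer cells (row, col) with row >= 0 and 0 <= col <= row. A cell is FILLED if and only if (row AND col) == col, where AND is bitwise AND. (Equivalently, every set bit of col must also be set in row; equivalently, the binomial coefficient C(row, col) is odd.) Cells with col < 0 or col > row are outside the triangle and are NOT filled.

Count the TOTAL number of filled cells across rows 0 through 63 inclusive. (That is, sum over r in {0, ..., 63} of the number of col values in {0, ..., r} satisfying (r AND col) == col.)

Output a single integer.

Answer: 729

Derivation:
r0=0 pc0: +1 =1
r1=1 pc1: +2 =3
r2=10 pc1: +2 =5
r3=11 pc2: +4 =9
r4=100 pc1: +2 =11
r5=101 pc2: +4 =15
r6=110 pc2: +4 =19
r7=111 pc3: +8 =27
r8=1000 pc1: +2 =29
r9=1001 pc2: +4 =33
r10=1010 pc2: +4 =37
r11=1011 pc3: +8 =45
r12=1100 pc2: +4 =49
r13=1101 pc3: +8 =57
r14=1110 pc3: +8 =65
r15=1111 pc4: +16 =81
r16=10000 pc1: +2 =83
r17=10001 pc2: +4 =87
r18=10010 pc2: +4 =91
r19=10011 pc3: +8 =99
r20=10100 pc2: +4 =103
r21=10101 pc3: +8 =111
r22=10110 pc3: +8 =119
r23=10111 pc4: +16 =135
r24=11000 pc2: +4 =139
r25=11001 pc3: +8 =147
r26=11010 pc3: +8 =155
r27=11011 pc4: +16 =171
r28=11100 pc3: +8 =179
r29=11101 pc4: +16 =195
r30=11110 pc4: +16 =211
r31=11111 pc5: +32 =243
r32=100000 pc1: +2 =245
r33=100001 pc2: +4 =249
r34=100010 pc2: +4 =253
r35=100011 pc3: +8 =261
r36=100100 pc2: +4 =265
r37=100101 pc3: +8 =273
r38=100110 pc3: +8 =281
r39=100111 pc4: +16 =297
r40=101000 pc2: +4 =301
r41=101001 pc3: +8 =309
r42=101010 pc3: +8 =317
r43=101011 pc4: +16 =333
r44=101100 pc3: +8 =341
r45=101101 pc4: +16 =357
r46=101110 pc4: +16 =373
r47=101111 pc5: +32 =405
r48=110000 pc2: +4 =409
r49=110001 pc3: +8 =417
r50=110010 pc3: +8 =425
r51=110011 pc4: +16 =441
r52=110100 pc3: +8 =449
r53=110101 pc4: +16 =465
r54=110110 pc4: +16 =481
r55=110111 pc5: +32 =513
r56=111000 pc3: +8 =521
r57=111001 pc4: +16 =537
r58=111010 pc4: +16 =553
r59=111011 pc5: +32 =585
r60=111100 pc4: +16 =601
r61=111101 pc5: +32 =633
r62=111110 pc5: +32 =665
r63=111111 pc6: +64 =729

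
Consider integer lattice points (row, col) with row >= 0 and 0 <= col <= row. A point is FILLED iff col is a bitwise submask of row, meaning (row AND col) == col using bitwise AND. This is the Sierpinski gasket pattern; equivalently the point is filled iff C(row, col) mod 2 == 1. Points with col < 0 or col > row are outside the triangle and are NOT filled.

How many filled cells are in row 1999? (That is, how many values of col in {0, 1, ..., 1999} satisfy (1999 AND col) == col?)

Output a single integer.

1999 in binary = 11111001111
popcount(1999) = number of 1-bits in 11111001111 = 9
A col c satisfies (1999 AND c) == c iff every set bit of c is also set in 1999; each of the 9 set bits of 1999 can independently be on or off in c.
count = 2^9 = 512

Answer: 512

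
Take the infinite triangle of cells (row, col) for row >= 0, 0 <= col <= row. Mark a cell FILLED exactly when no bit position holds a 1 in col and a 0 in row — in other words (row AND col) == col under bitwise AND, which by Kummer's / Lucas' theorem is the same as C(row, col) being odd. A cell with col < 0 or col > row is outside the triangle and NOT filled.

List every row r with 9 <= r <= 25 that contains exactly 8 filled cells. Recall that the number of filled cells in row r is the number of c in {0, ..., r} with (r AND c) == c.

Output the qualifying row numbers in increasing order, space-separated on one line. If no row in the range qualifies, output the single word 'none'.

Answer: 11 13 14 19 21 22 25

Derivation:
Row r has 2^popcount(r) filled cells, so we need popcount(r) = log2(8) = 3.
Scan r = 9..25 and keep those with exactly 3 one-bits:
r=9=1001 popcount=2 -> skip
r=10=1010 popcount=2 -> skip
r=11=1011 popcount=3 -> KEEP
r=12=1100 popcount=2 -> skip
r=13=1101 popcount=3 -> KEEP
r=14=1110 popcount=3 -> KEEP
r=15=1111 popcount=4 -> skip
r=16=10000 popcount=1 -> skip
r=17=10001 popcount=2 -> skip
r=18=10010 popcount=2 -> skip
r=19=10011 popcount=3 -> KEEP
r=20=10100 popcount=2 -> skip
r=21=10101 popcount=3 -> KEEP
r=22=10110 popcount=3 -> KEEP
r=23=10111 popcount=4 -> skip
r=24=11000 popcount=2 -> skip
r=25=11001 popcount=3 -> KEEP
Kept rows: 11 13 14 19 21 22 25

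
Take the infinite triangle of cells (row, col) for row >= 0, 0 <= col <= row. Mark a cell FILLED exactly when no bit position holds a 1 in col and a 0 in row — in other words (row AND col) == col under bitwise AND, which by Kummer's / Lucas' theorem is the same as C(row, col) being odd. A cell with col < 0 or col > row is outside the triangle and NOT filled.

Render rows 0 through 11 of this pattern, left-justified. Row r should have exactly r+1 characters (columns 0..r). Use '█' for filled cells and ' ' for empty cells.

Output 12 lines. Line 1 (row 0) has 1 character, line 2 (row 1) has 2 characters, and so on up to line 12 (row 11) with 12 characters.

r0=0: █
r1=1: ██
r2=10: █ █
r3=11: ████
r4=100: █   █
r5=101: ██  ██
r6=110: █ █ █ █
r7=111: ████████
r8=1000: █       █
r9=1001: ██      ██
r10=1010: █ █     █ █
r11=1011: ████    ████

Answer: █
██
█ █
████
█   █
██  ██
█ █ █ █
████████
█       █
██      ██
█ █     █ █
████    ████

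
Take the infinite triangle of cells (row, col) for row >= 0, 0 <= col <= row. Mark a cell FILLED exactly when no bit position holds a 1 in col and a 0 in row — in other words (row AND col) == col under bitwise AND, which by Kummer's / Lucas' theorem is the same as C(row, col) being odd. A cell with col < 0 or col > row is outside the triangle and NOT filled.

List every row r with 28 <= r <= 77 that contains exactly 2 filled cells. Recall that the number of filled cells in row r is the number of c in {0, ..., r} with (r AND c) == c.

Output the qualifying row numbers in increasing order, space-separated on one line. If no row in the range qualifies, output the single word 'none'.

Row r has 2^popcount(r) filled cells, so we need popcount(r) = log2(2) = 1.
Scan r = 28..77 and keep those with exactly 1 one-bits:
r=28=11100 popcount=3 -> skip
r=29=11101 popcount=4 -> skip
r=30=11110 popcount=4 -> skip
r=31=11111 popcount=5 -> skip
r=32=100000 popcount=1 -> KEEP
r=33=100001 popcount=2 -> skip
r=34=100010 popcount=2 -> skip
r=35=100011 popcount=3 -> skip
r=36=100100 popcount=2 -> skip
r=37=100101 popcount=3 -> skip
r=38=100110 popcount=3 -> skip
r=39=100111 popcount=4 -> skip
r=40=101000 popcount=2 -> skip
r=41=101001 popcount=3 -> skip
r=42=101010 popcount=3 -> skip
r=43=101011 popcount=4 -> skip
r=44=101100 popcount=3 -> skip
r=45=101101 popcount=4 -> skip
r=46=101110 popcount=4 -> skip
r=47=101111 popcount=5 -> skip
r=48=110000 popcount=2 -> skip
r=49=110001 popcount=3 -> skip
r=50=110010 popcount=3 -> skip
r=51=110011 popcount=4 -> skip
r=52=110100 popcount=3 -> skip
r=53=110101 popcount=4 -> skip
r=54=110110 popcount=4 -> skip
r=55=110111 popcount=5 -> skip
r=56=111000 popcount=3 -> skip
r=57=111001 popcount=4 -> skip
r=58=111010 popcount=4 -> skip
r=59=111011 popcount=5 -> skip
r=60=111100 popcount=4 -> skip
r=61=111101 popcount=5 -> skip
r=62=111110 popcount=5 -> skip
r=63=111111 popcount=6 -> skip
r=64=1000000 popcount=1 -> KEEP
r=65=1000001 popcount=2 -> skip
r=66=1000010 popcount=2 -> skip
r=67=1000011 popcount=3 -> skip
r=68=1000100 popcount=2 -> skip
r=69=1000101 popcount=3 -> skip
r=70=1000110 popcount=3 -> skip
r=71=1000111 popcount=4 -> skip
r=72=1001000 popcount=2 -> skip
r=73=1001001 popcount=3 -> skip
r=74=1001010 popcount=3 -> skip
r=75=1001011 popcount=4 -> skip
r=76=1001100 popcount=3 -> skip
r=77=1001101 popcount=4 -> skip
Kept rows: 32 64

Answer: 32 64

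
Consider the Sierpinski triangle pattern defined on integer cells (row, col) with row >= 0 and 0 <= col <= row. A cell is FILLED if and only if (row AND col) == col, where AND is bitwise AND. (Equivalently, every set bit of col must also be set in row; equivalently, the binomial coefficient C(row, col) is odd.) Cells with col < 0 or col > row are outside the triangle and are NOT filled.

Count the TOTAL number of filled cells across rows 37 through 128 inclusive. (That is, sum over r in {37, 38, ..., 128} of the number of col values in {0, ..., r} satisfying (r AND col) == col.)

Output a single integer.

Answer: 1924

Derivation:
r37=100101 pc3: +8 =8
r38=100110 pc3: +8 =16
r39=100111 pc4: +16 =32
r40=101000 pc2: +4 =36
r41=101001 pc3: +8 =44
r42=101010 pc3: +8 =52
r43=101011 pc4: +16 =68
r44=101100 pc3: +8 =76
r45=101101 pc4: +16 =92
r46=101110 pc4: +16 =108
r47=101111 pc5: +32 =140
r48=110000 pc2: +4 =144
r49=110001 pc3: +8 =152
r50=110010 pc3: +8 =160
r51=110011 pc4: +16 =176
r52=110100 pc3: +8 =184
r53=110101 pc4: +16 =200
r54=110110 pc4: +16 =216
r55=110111 pc5: +32 =248
r56=111000 pc3: +8 =256
r57=111001 pc4: +16 =272
r58=111010 pc4: +16 =288
r59=111011 pc5: +32 =320
r60=111100 pc4: +16 =336
r61=111101 pc5: +32 =368
r62=111110 pc5: +32 =400
r63=111111 pc6: +64 =464
r64=1000000 pc1: +2 =466
r65=1000001 pc2: +4 =470
r66=1000010 pc2: +4 =474
r67=1000011 pc3: +8 =482
r68=1000100 pc2: +4 =486
r69=1000101 pc3: +8 =494
r70=1000110 pc3: +8 =502
r71=1000111 pc4: +16 =518
r72=1001000 pc2: +4 =522
r73=1001001 pc3: +8 =530
r74=1001010 pc3: +8 =538
r75=1001011 pc4: +16 =554
r76=1001100 pc3: +8 =562
r77=1001101 pc4: +16 =578
r78=1001110 pc4: +16 =594
r79=1001111 pc5: +32 =626
r80=1010000 pc2: +4 =630
r81=1010001 pc3: +8 =638
r82=1010010 pc3: +8 =646
r83=1010011 pc4: +16 =662
r84=1010100 pc3: +8 =670
r85=1010101 pc4: +16 =686
r86=1010110 pc4: +16 =702
r87=1010111 pc5: +32 =734
r88=1011000 pc3: +8 =742
r89=1011001 pc4: +16 =758
r90=1011010 pc4: +16 =774
r91=1011011 pc5: +32 =806
r92=1011100 pc4: +16 =822
r93=1011101 pc5: +32 =854
r94=1011110 pc5: +32 =886
r95=1011111 pc6: +64 =950
r96=1100000 pc2: +4 =954
r97=1100001 pc3: +8 =962
r98=1100010 pc3: +8 =970
r99=1100011 pc4: +16 =986
r100=1100100 pc3: +8 =994
r101=1100101 pc4: +16 =1010
r102=1100110 pc4: +16 =1026
r103=1100111 pc5: +32 =1058
r104=1101000 pc3: +8 =1066
r105=1101001 pc4: +16 =1082
r106=1101010 pc4: +16 =1098
r107=1101011 pc5: +32 =1130
r108=1101100 pc4: +16 =1146
r109=1101101 pc5: +32 =1178
r110=1101110 pc5: +32 =1210
r111=1101111 pc6: +64 =1274
r112=1110000 pc3: +8 =1282
r113=1110001 pc4: +16 =1298
r114=1110010 pc4: +16 =1314
r115=1110011 pc5: +32 =1346
r116=1110100 pc4: +16 =1362
r117=1110101 pc5: +32 =1394
r118=1110110 pc5: +32 =1426
r119=1110111 pc6: +64 =1490
r120=1111000 pc4: +16 =1506
r121=1111001 pc5: +32 =1538
r122=1111010 pc5: +32 =1570
r123=1111011 pc6: +64 =1634
r124=1111100 pc5: +32 =1666
r125=1111101 pc6: +64 =1730
r126=1111110 pc6: +64 =1794
r127=1111111 pc7: +128 =1922
r128=10000000 pc1: +2 =1924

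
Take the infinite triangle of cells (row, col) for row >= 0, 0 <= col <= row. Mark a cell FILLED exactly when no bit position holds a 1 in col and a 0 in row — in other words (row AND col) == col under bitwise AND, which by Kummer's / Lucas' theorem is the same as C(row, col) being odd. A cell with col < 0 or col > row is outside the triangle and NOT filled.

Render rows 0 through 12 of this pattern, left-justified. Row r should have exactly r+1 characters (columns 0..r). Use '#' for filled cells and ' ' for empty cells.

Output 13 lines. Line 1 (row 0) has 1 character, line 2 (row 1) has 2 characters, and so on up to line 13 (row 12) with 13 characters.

Answer: #
##
# #
####
#   #
##  ##
# # # #
########
#       #
##      ##
# #     # #
####    ####
#   #   #   #

Derivation:
r0=0: #
r1=1: ##
r2=10: # #
r3=11: ####
r4=100: #   #
r5=101: ##  ##
r6=110: # # # #
r7=111: ########
r8=1000: #       #
r9=1001: ##      ##
r10=1010: # #     # #
r11=1011: ####    ####
r12=1100: #   #   #   #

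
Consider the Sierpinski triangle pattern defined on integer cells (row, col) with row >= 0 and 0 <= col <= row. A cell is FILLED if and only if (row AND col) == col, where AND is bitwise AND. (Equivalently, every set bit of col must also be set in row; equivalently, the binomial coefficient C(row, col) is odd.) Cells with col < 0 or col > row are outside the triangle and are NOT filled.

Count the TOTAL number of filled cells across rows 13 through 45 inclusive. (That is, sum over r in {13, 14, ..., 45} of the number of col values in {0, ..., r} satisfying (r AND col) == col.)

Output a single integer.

Answer: 308

Derivation:
r13=1101 pc3: +8 =8
r14=1110 pc3: +8 =16
r15=1111 pc4: +16 =32
r16=10000 pc1: +2 =34
r17=10001 pc2: +4 =38
r18=10010 pc2: +4 =42
r19=10011 pc3: +8 =50
r20=10100 pc2: +4 =54
r21=10101 pc3: +8 =62
r22=10110 pc3: +8 =70
r23=10111 pc4: +16 =86
r24=11000 pc2: +4 =90
r25=11001 pc3: +8 =98
r26=11010 pc3: +8 =106
r27=11011 pc4: +16 =122
r28=11100 pc3: +8 =130
r29=11101 pc4: +16 =146
r30=11110 pc4: +16 =162
r31=11111 pc5: +32 =194
r32=100000 pc1: +2 =196
r33=100001 pc2: +4 =200
r34=100010 pc2: +4 =204
r35=100011 pc3: +8 =212
r36=100100 pc2: +4 =216
r37=100101 pc3: +8 =224
r38=100110 pc3: +8 =232
r39=100111 pc4: +16 =248
r40=101000 pc2: +4 =252
r41=101001 pc3: +8 =260
r42=101010 pc3: +8 =268
r43=101011 pc4: +16 =284
r44=101100 pc3: +8 =292
r45=101101 pc4: +16 =308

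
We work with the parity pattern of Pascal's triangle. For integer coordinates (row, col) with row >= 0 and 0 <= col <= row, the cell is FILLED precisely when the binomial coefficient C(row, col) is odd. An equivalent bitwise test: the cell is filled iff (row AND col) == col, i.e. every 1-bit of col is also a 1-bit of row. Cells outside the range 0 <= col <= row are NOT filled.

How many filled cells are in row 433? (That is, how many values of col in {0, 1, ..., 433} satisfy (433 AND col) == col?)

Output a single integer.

Answer: 32

Derivation:
433 in binary = 110110001
popcount(433) = number of 1-bits in 110110001 = 5
A col c satisfies (433 AND c) == c iff every set bit of c is also set in 433; each of the 5 set bits of 433 can independently be on or off in c.
count = 2^5 = 32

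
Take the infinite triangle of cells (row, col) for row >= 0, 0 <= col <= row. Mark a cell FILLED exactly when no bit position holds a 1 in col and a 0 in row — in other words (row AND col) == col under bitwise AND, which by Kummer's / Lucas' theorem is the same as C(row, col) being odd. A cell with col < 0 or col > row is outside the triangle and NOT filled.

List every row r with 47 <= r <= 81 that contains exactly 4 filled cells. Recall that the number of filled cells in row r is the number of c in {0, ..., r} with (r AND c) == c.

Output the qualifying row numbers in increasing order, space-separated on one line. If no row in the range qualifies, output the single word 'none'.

Answer: 48 65 66 68 72 80

Derivation:
Row r has 2^popcount(r) filled cells, so we need popcount(r) = log2(4) = 2.
Scan r = 47..81 and keep those with exactly 2 one-bits:
r=47=101111 popcount=5 -> skip
r=48=110000 popcount=2 -> KEEP
r=49=110001 popcount=3 -> skip
r=50=110010 popcount=3 -> skip
r=51=110011 popcount=4 -> skip
r=52=110100 popcount=3 -> skip
r=53=110101 popcount=4 -> skip
r=54=110110 popcount=4 -> skip
r=55=110111 popcount=5 -> skip
r=56=111000 popcount=3 -> skip
r=57=111001 popcount=4 -> skip
r=58=111010 popcount=4 -> skip
r=59=111011 popcount=5 -> skip
r=60=111100 popcount=4 -> skip
r=61=111101 popcount=5 -> skip
r=62=111110 popcount=5 -> skip
r=63=111111 popcount=6 -> skip
r=64=1000000 popcount=1 -> skip
r=65=1000001 popcount=2 -> KEEP
r=66=1000010 popcount=2 -> KEEP
r=67=1000011 popcount=3 -> skip
r=68=1000100 popcount=2 -> KEEP
r=69=1000101 popcount=3 -> skip
r=70=1000110 popcount=3 -> skip
r=71=1000111 popcount=4 -> skip
r=72=1001000 popcount=2 -> KEEP
r=73=1001001 popcount=3 -> skip
r=74=1001010 popcount=3 -> skip
r=75=1001011 popcount=4 -> skip
r=76=1001100 popcount=3 -> skip
r=77=1001101 popcount=4 -> skip
r=78=1001110 popcount=4 -> skip
r=79=1001111 popcount=5 -> skip
r=80=1010000 popcount=2 -> KEEP
r=81=1010001 popcount=3 -> skip
Kept rows: 48 65 66 68 72 80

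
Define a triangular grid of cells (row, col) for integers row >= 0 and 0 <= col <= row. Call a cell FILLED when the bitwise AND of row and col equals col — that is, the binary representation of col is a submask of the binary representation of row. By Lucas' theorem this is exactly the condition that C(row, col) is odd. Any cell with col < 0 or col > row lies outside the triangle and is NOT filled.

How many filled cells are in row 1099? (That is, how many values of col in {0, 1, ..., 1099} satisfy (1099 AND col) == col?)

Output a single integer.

1099 in binary = 10001001011
popcount(1099) = number of 1-bits in 10001001011 = 5
A col c satisfies (1099 AND c) == c iff every set bit of c is also set in 1099; each of the 5 set bits of 1099 can independently be on or off in c.
count = 2^5 = 32

Answer: 32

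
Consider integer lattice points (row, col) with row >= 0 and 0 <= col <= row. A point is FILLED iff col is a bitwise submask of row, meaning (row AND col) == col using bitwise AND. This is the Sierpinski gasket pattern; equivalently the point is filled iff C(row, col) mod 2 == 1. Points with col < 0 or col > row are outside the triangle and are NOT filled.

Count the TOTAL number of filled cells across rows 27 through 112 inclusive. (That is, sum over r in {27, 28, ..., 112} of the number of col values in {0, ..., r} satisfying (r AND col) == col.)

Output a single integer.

Answer: 1392

Derivation:
r27=11011 pc4: +16 =16
r28=11100 pc3: +8 =24
r29=11101 pc4: +16 =40
r30=11110 pc4: +16 =56
r31=11111 pc5: +32 =88
r32=100000 pc1: +2 =90
r33=100001 pc2: +4 =94
r34=100010 pc2: +4 =98
r35=100011 pc3: +8 =106
r36=100100 pc2: +4 =110
r37=100101 pc3: +8 =118
r38=100110 pc3: +8 =126
r39=100111 pc4: +16 =142
r40=101000 pc2: +4 =146
r41=101001 pc3: +8 =154
r42=101010 pc3: +8 =162
r43=101011 pc4: +16 =178
r44=101100 pc3: +8 =186
r45=101101 pc4: +16 =202
r46=101110 pc4: +16 =218
r47=101111 pc5: +32 =250
r48=110000 pc2: +4 =254
r49=110001 pc3: +8 =262
r50=110010 pc3: +8 =270
r51=110011 pc4: +16 =286
r52=110100 pc3: +8 =294
r53=110101 pc4: +16 =310
r54=110110 pc4: +16 =326
r55=110111 pc5: +32 =358
r56=111000 pc3: +8 =366
r57=111001 pc4: +16 =382
r58=111010 pc4: +16 =398
r59=111011 pc5: +32 =430
r60=111100 pc4: +16 =446
r61=111101 pc5: +32 =478
r62=111110 pc5: +32 =510
r63=111111 pc6: +64 =574
r64=1000000 pc1: +2 =576
r65=1000001 pc2: +4 =580
r66=1000010 pc2: +4 =584
r67=1000011 pc3: +8 =592
r68=1000100 pc2: +4 =596
r69=1000101 pc3: +8 =604
r70=1000110 pc3: +8 =612
r71=1000111 pc4: +16 =628
r72=1001000 pc2: +4 =632
r73=1001001 pc3: +8 =640
r74=1001010 pc3: +8 =648
r75=1001011 pc4: +16 =664
r76=1001100 pc3: +8 =672
r77=1001101 pc4: +16 =688
r78=1001110 pc4: +16 =704
r79=1001111 pc5: +32 =736
r80=1010000 pc2: +4 =740
r81=1010001 pc3: +8 =748
r82=1010010 pc3: +8 =756
r83=1010011 pc4: +16 =772
r84=1010100 pc3: +8 =780
r85=1010101 pc4: +16 =796
r86=1010110 pc4: +16 =812
r87=1010111 pc5: +32 =844
r88=1011000 pc3: +8 =852
r89=1011001 pc4: +16 =868
r90=1011010 pc4: +16 =884
r91=1011011 pc5: +32 =916
r92=1011100 pc4: +16 =932
r93=1011101 pc5: +32 =964
r94=1011110 pc5: +32 =996
r95=1011111 pc6: +64 =1060
r96=1100000 pc2: +4 =1064
r97=1100001 pc3: +8 =1072
r98=1100010 pc3: +8 =1080
r99=1100011 pc4: +16 =1096
r100=1100100 pc3: +8 =1104
r101=1100101 pc4: +16 =1120
r102=1100110 pc4: +16 =1136
r103=1100111 pc5: +32 =1168
r104=1101000 pc3: +8 =1176
r105=1101001 pc4: +16 =1192
r106=1101010 pc4: +16 =1208
r107=1101011 pc5: +32 =1240
r108=1101100 pc4: +16 =1256
r109=1101101 pc5: +32 =1288
r110=1101110 pc5: +32 =1320
r111=1101111 pc6: +64 =1384
r112=1110000 pc3: +8 =1392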